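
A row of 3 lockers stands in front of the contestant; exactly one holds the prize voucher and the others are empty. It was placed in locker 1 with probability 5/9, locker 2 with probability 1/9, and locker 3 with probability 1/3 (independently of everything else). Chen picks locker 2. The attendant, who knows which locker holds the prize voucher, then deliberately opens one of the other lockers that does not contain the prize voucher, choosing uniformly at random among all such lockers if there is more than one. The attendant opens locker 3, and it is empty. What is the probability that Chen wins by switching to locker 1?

Condition on the true location of the prize voucher.
If it is in locker 1 (prior 5/9): the attendant has no choice, probability 1; weight (5/9)·1 = 5/9.
If it is in locker 2 (prior 1/9): the attendant has 2 equally likely choices, so probability 1/2; weight (1/9)·(1/2) = 1/18.
If it is in locker 3 (prior 1/3): the attendant opened locker 3, so this case is ruled out; weight (1/3)·0 = 0.
The weights sum to 11/18.
So P(the prize voucher in locker 1 | the attendant opened locker 3) = (5/9) / (11/18) = 10/11.

10/11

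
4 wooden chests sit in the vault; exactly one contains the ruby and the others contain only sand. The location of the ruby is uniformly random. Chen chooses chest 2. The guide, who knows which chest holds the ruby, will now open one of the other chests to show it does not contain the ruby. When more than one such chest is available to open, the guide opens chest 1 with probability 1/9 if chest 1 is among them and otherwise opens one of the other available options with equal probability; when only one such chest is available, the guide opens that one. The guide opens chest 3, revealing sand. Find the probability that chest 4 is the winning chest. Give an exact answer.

Condition on the true location of the ruby.
If it is in chest 1 (prior 1/4): chest 1 holds the prize so is unavailable; the guide chooses uniformly among the 2 others, probability 1/2; weight (1/4)·(1/2) = 1/8.
If it is in chest 2 (prior 1/4): chest 1 is available but not opened; chest 3 gets probability (1 − 1/9)/2 = 4/9; weight (1/4)·(4/9) = 1/9.
If it is in chest 3 (prior 1/4): the guide opened chest 3, so this case is ruled out; weight (1/4)·0 = 0.
If it is in chest 4 (prior 1/4): chest 1 is available but not opened, probability 8/9; weight (1/4)·(8/9) = 2/9.
The weights sum to 11/24.
So P(the ruby in chest 4 | the guide opened chest 3) = (2/9) / (11/24) = 16/33.

16/33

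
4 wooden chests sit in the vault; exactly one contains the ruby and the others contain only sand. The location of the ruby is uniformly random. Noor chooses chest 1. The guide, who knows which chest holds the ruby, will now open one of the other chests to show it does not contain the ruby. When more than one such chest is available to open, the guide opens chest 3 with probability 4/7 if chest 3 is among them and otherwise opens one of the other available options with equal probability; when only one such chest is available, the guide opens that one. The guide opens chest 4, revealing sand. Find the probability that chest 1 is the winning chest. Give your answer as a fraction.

Consider each possible location of the ruby in turn.
If it is in chest 1 (prior 1/4): chest 3 is available but not opened; chest 4 gets probability (1 − 4/7)/2 = 3/14; weight (1/4)·(3/14) = 3/56.
If it is in chest 2 (prior 1/4): chest 3 is available but not opened, probability 3/7; weight (1/4)·(3/7) = 3/28.
If it is in chest 3 (prior 1/4): chest 3 holds the prize so is unavailable; the guide chooses uniformly among the 2 others, probability 1/2; weight (1/4)·(1/2) = 1/8.
If it is in chest 4 (prior 1/4): the guide opened chest 4, so this case is ruled out; weight (1/4)·0 = 0.
The weights sum to 2/7.
So P(the ruby in chest 1 | the guide opened chest 4) = (3/56) / (2/7) = 3/16.

3/16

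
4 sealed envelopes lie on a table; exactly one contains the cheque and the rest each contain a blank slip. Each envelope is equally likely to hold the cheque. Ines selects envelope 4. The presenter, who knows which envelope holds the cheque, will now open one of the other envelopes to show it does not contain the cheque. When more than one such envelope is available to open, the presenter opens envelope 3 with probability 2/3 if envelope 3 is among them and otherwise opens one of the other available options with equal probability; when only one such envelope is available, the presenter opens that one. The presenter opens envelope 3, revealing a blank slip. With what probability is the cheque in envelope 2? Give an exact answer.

Condition on the true location of the cheque.
If it is in any of envelopes 1, 2, and 4 (prior 1/4 each): envelope 3 is available, opened with probability 2/3; weight (1/4)·(2/3) = 1/6 each.
If it is in envelope 3 (prior 1/4): the presenter opened envelope 3, so this case is ruled out; weight (1/4)·0 = 0.
The weights sum to 1/2.
So P(the cheque in envelope 2 | the presenter opened envelope 3) = (1/6) / (1/2) = 1/3.

1/3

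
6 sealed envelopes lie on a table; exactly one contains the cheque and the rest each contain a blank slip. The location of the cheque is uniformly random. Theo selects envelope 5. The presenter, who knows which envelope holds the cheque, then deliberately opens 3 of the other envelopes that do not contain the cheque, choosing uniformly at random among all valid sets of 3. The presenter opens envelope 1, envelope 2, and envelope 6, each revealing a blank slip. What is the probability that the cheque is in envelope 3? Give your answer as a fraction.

Condition on the true location of the cheque.
If it is in any of envelopes 1, 2, and 6 (prior 1/6 each): that envelope was opened and seen not to hold the prize — ruled out; weight (1/6)·0 = 0 each.
If it is in either of envelopes 3 and 4 (prior 1/6 each): the presenter has 4 equally likely choices, so probability 1/4; weight (1/6)·(1/4) = 1/24 each.
If it is in envelope 5 (prior 1/6): the presenter has 10 equally likely choices, so probability 1/10; weight (1/6)·(1/10) = 1/60.
The weights sum to 1/10.
So P(the cheque in envelope 3 | the presenter opened envelope 1, envelope 2, and envelope 6) = (1/24) / (1/10) = 5/12.

5/12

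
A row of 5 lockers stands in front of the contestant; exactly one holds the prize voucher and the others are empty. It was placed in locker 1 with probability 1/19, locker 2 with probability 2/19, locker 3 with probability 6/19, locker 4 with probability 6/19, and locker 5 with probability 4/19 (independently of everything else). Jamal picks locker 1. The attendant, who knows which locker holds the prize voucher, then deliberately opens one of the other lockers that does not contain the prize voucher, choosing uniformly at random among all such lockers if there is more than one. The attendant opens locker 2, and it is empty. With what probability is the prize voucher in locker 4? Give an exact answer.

Condition on the true location of the prize voucher.
If it is in locker 1 (prior 1/19): the attendant has 4 equally likely choices, so probability 1/4; weight (1/19)·(1/4) = 1/76.
If it is in locker 2 (prior 2/19): the attendant opened locker 2, so this case is ruled out; weight (2/19)·0 = 0.
If it is in either of lockers 3 and 4 (prior 6/19 each): the attendant has 3 equally likely choices, so probability 1/3; weight (6/19)·(1/3) = 2/19 each.
If it is in locker 5 (prior 4/19): the attendant has 3 equally likely choices, so probability 1/3; weight (4/19)·(1/3) = 4/57.
The weights sum to 67/228.
So P(the prize voucher in locker 4 | the attendant opened locker 2) = (2/19) / (67/228) = 24/67.

24/67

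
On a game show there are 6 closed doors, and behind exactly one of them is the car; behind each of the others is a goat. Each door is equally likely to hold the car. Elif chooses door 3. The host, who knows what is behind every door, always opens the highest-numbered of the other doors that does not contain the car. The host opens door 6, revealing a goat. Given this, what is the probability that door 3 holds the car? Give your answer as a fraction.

1/5

Apply Bayes' rule, conditioning on where the car actually is.
If it is behind any of doors 1, 2, 3, 4, and 5 (prior 1/6 each): door 6 is the highest-numbered option available, probability 1; weight (1/6)·1 = 1/6 each.
If it is behind door 6 (prior 1/6): the host opened door 6, so this case is ruled out; weight (1/6)·0 = 0.
The weights sum to 5/6.
So P(the car behind door 3 | the host opened door 6) = (1/6) / (5/6) = 1/5.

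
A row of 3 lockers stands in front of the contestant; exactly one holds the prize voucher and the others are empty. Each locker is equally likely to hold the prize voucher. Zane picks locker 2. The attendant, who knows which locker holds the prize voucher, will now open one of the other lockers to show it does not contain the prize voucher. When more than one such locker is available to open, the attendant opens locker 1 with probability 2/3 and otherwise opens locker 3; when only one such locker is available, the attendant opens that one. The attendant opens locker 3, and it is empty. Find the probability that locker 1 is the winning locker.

Apply Bayes' rule, conditioning on where the prize voucher actually is.
If it is in locker 1 (prior 1/3): only locker 3 is available, probability 1; weight (1/3)·1 = 1/3.
If it is in locker 2 (prior 1/3): locker 1 is available but not opened, probability 1/3; weight (1/3)·(1/3) = 1/9.
If it is in locker 3 (prior 1/3): the attendant opened locker 3, so this case is ruled out; weight (1/3)·0 = 0.
The weights sum to 4/9.
So P(the prize voucher in locker 1 | the attendant opened locker 3) = (1/3) / (4/9) = 3/4.

3/4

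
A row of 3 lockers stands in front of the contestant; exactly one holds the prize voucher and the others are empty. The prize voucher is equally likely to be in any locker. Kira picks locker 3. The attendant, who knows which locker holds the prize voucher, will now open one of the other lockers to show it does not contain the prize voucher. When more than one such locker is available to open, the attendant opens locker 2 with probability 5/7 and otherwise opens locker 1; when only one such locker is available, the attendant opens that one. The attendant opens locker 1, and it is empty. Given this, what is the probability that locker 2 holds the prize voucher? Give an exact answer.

7/9

Condition on the true location of the prize voucher.
If it is in locker 1 (prior 1/3): the attendant opened locker 1, so this case is ruled out; weight (1/3)·0 = 0.
If it is in locker 2 (prior 1/3): only locker 1 is available, probability 1; weight (1/3)·1 = 1/3.
If it is in locker 3 (prior 1/3): locker 2 is available but not opened, probability 2/7; weight (1/3)·(2/7) = 2/21.
The weights sum to 3/7.
So P(the prize voucher in locker 2 | the attendant opened locker 1) = (1/3) / (3/7) = 7/9.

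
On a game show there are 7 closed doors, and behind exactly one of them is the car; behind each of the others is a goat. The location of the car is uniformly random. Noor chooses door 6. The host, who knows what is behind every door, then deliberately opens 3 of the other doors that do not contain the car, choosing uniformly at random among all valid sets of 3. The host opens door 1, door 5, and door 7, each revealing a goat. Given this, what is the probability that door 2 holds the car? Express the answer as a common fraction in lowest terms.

2/7

Condition on the true location of the car.
If it is behind any of doors 1, 5, and 7 (prior 1/7 each): that door was opened and seen not to hold the prize — ruled out; weight (1/7)·0 = 0 each.
If it is behind any of doors 2, 3, and 4 (prior 1/7 each): the host has 10 equally likely choices, so probability 1/10; weight (1/7)·(1/10) = 1/70 each.
If it is behind door 6 (prior 1/7): the host has 20 equally likely choices, so probability 1/20; weight (1/7)·(1/20) = 1/140.
The weights sum to 1/20.
So P(the car behind door 2 | the host opened door 1, door 5, and door 7) = (1/70) / (1/20) = 2/7.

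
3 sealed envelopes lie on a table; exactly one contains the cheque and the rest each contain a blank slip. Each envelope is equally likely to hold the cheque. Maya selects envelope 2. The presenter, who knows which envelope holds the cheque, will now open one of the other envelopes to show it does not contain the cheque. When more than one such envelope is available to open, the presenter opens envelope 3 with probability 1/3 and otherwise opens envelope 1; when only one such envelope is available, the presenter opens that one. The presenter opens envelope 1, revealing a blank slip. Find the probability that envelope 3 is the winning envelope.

3/5

Condition on the true location of the cheque.
If it is in envelope 1 (prior 1/3): the presenter opened envelope 1, so this case is ruled out; weight (1/3)·0 = 0.
If it is in envelope 2 (prior 1/3): envelope 3 is available but not opened, probability 2/3; weight (1/3)·(2/3) = 2/9.
If it is in envelope 3 (prior 1/3): only envelope 1 is available, probability 1; weight (1/3)·1 = 1/3.
The weights sum to 5/9.
So P(the cheque in envelope 3 | the presenter opened envelope 1) = (1/3) / (5/9) = 3/5.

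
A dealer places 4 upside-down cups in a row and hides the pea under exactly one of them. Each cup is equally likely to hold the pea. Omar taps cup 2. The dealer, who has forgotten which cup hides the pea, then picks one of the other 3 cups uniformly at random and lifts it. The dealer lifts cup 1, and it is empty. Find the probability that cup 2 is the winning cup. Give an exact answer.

Consider each possible location of the pea in turn.
If it is under cup 1 (prior 1/4): the dealer opened cup 1, so this case is ruled out; weight (1/4)·0 = 0.
If it is under any of cups 2, 3, and 4 (prior 1/4 each): the dealer picks cup 1 with probability 1/3 regardless, and it is not the prize; weight (1/4)·(1/3) = 1/12 each.
The weights sum to 1/4.
So P(the pea under cup 2 | the dealer opened cup 1) = (1/12) / (1/4) = 1/3.

1/3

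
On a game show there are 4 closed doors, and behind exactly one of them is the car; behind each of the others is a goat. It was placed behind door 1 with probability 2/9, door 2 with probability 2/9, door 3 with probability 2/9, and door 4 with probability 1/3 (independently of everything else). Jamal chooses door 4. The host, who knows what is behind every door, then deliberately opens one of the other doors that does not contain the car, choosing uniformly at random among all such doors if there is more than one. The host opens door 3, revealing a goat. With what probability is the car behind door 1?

1/3

Apply Bayes' rule, conditioning on where the car actually is.
If it is behind either of doors 1 and 2 (prior 2/9 each): the host has 2 equally likely choices, so probability 1/2; weight (2/9)·(1/2) = 1/9 each.
If it is behind door 3 (prior 2/9): the host opened door 3, so this case is ruled out; weight (2/9)·0 = 0.
If it is behind door 4 (prior 1/3): the host has 3 equally likely choices, so probability 1/3; weight (1/3)·(1/3) = 1/9.
The weights sum to 1/3.
So P(the car behind door 1 | the host opened door 3) = (1/9) / (1/3) = 1/3.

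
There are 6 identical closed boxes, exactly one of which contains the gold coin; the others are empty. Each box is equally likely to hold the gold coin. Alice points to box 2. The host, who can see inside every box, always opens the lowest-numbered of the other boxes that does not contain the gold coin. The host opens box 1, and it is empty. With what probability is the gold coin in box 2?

1/5

Apply Bayes' rule, conditioning on where the gold coin actually is.
If it is in box 1 (prior 1/6): the host opened box 1, so this case is ruled out; weight (1/6)·0 = 0.
If it is in any of boxes 2, 3, 4, 5, and 6 (prior 1/6 each): box 1 is the lowest-numbered option available, probability 1; weight (1/6)·1 = 1/6 each.
The weights sum to 5/6.
So P(the gold coin in box 2 | the host opened box 1) = (1/6) / (5/6) = 1/5.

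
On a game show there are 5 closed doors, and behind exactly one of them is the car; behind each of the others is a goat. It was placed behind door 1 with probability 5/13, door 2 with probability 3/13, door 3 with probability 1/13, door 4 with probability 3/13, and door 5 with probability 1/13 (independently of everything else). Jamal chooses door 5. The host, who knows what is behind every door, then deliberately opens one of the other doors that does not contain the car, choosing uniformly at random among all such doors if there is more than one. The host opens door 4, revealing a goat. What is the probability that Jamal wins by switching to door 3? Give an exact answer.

4/39

Condition on the true location of the car.
If it is behind door 1 (prior 5/13): the host has 3 equally likely choices, so probability 1/3; weight (5/13)·(1/3) = 5/39.
If it is behind door 2 (prior 3/13): the host has 3 equally likely choices, so probability 1/3; weight (3/13)·(1/3) = 1/13.
If it is behind door 3 (prior 1/13): the host has 3 equally likely choices, so probability 1/3; weight (1/13)·(1/3) = 1/39.
If it is behind door 4 (prior 3/13): the host opened door 4, so this case is ruled out; weight (3/13)·0 = 0.
If it is behind door 5 (prior 1/13): the host has 4 equally likely choices, so probability 1/4; weight (1/13)·(1/4) = 1/52.
The weights sum to 1/4.
So P(the car behind door 3 | the host opened door 4) = (1/39) / (1/4) = 4/39.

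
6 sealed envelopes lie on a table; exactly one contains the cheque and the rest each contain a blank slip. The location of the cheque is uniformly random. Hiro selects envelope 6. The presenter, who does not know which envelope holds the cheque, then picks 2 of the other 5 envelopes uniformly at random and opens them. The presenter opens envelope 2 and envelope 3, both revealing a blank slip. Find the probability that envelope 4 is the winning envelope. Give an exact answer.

Condition on the true location of the cheque.
If it is in any of envelopes 1, 4, 5, and 6 (prior 1/6 each): the presenter picks exactly this set with probability 1/10 regardless, and none is the prize; weight (1/6)·(1/10) = 1/60 each.
If it is in either of envelopes 2 and 3 (prior 1/6 each): that envelope was opened and seen not to hold the prize — ruled out; weight (1/6)·0 = 0 each.
The weights sum to 1/15.
So P(the cheque in envelope 4 | the presenter opened envelope 2 and envelope 3) = (1/60) / (1/15) = 1/4.

1/4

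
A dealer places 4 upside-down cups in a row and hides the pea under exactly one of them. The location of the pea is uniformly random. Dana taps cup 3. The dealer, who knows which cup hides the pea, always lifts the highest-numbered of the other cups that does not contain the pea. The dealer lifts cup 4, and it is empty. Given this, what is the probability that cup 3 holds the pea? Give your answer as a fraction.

Consider each possible location of the pea in turn.
If it is under any of cups 1, 2, and 3 (prior 1/4 each): cup 4 is the highest-numbered option available, probability 1; weight (1/4)·1 = 1/4 each.
If it is under cup 4 (prior 1/4): the dealer opened cup 4, so this case is ruled out; weight (1/4)·0 = 0.
The weights sum to 3/4.
So P(the pea under cup 3 | the dealer opened cup 4) = (1/4) / (3/4) = 1/3.

1/3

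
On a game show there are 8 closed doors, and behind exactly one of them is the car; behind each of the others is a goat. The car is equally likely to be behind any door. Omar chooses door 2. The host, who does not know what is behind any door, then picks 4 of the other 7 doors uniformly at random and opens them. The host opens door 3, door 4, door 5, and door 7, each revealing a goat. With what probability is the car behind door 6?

Condition on the true location of the car.
If it is behind any of doors 1, 2, 6, and 8 (prior 1/8 each): the host picks exactly this set with probability 1/35 regardless, and none is the prize; weight (1/8)·(1/35) = 1/280 each.
If it is behind any of doors 3, 4, 5, and 7 (prior 1/8 each): that door was opened and seen not to hold the prize — ruled out; weight (1/8)·0 = 0 each.
The weights sum to 1/70.
So P(the car behind door 6 | the host opened door 3, door 4, door 5, and door 7) = (1/280) / (1/70) = 1/4.

1/4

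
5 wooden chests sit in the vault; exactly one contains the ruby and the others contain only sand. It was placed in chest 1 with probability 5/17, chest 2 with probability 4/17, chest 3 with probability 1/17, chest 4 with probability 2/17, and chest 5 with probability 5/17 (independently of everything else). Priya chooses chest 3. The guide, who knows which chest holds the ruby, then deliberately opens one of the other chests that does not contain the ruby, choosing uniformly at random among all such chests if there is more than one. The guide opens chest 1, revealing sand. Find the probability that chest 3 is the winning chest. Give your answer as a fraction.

Apply Bayes' rule, conditioning on where the ruby actually is.
If it is in chest 1 (prior 5/17): the guide opened chest 1, so this case is ruled out; weight (5/17)·0 = 0.
If it is in chest 2 (prior 4/17): the guide has 3 equally likely choices, so probability 1/3; weight (4/17)·(1/3) = 4/51.
If it is in chest 3 (prior 1/17): the guide has 4 equally likely choices, so probability 1/4; weight (1/17)·(1/4) = 1/68.
If it is in chest 4 (prior 2/17): the guide has 3 equally likely choices, so probability 1/3; weight (2/17)·(1/3) = 2/51.
If it is in chest 5 (prior 5/17): the guide has 3 equally likely choices, so probability 1/3; weight (5/17)·(1/3) = 5/51.
The weights sum to 47/204.
So P(the ruby in chest 3 | the guide opened chest 1) = (1/68) / (47/204) = 3/47.

3/47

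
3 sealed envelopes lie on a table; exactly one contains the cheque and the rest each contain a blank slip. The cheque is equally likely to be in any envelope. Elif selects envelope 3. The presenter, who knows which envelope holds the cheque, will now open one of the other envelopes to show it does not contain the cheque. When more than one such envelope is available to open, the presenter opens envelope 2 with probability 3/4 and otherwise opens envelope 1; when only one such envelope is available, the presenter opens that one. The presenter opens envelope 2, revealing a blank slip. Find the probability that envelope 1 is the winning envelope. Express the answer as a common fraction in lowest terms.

4/7

Condition on the true location of the cheque.
If it is in envelope 1 (prior 1/3): only envelope 2 is available, probability 1; weight (1/3)·1 = 1/3.
If it is in envelope 2 (prior 1/3): the presenter opened envelope 2, so this case is ruled out; weight (1/3)·0 = 0.
If it is in envelope 3 (prior 1/3): envelope 2 is available, opened with probability 3/4; weight (1/3)·(3/4) = 1/4.
The weights sum to 7/12.
So P(the cheque in envelope 1 | the presenter opened envelope 2) = (1/3) / (7/12) = 4/7.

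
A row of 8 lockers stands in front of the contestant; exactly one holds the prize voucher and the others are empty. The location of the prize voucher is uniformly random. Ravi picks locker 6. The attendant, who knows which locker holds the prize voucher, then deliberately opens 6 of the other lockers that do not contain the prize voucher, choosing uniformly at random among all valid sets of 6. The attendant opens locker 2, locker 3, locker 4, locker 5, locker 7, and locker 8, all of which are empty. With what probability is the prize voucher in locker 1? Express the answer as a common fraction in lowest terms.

Consider each possible location of the prize voucher in turn.
If it is in locker 1 (prior 1/8): the attendant has no choice, probability 1; weight (1/8)·1 = 1/8.
If it is in any of lockers 2, 3, 4, 5, 7, and 8 (prior 1/8 each): that locker was opened and seen not to hold the prize — ruled out; weight (1/8)·0 = 0 each.
If it is in locker 6 (prior 1/8): the attendant has 7 equally likely choices, so probability 1/7; weight (1/8)·(1/7) = 1/56.
The weights sum to 1/7.
So P(the prize voucher in locker 1 | the attendant opened locker 2, locker 3, locker 4, locker 5, locker 7, and locker 8) = (1/8) / (1/7) = 7/8.

7/8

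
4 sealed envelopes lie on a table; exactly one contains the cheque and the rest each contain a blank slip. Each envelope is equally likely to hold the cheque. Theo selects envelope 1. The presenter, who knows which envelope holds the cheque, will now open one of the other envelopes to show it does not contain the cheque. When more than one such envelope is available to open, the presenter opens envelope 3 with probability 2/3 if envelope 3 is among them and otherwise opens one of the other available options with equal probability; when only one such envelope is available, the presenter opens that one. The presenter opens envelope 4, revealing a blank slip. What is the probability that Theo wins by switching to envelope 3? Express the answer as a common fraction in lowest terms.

Condition on the true location of the cheque.
If it is in envelope 1 (prior 1/4): envelope 3 is available but not opened; envelope 4 gets probability (1 − 2/3)/2 = 1/6; weight (1/4)·(1/6) = 1/24.
If it is in envelope 2 (prior 1/4): envelope 3 is available but not opened, probability 1/3; weight (1/4)·(1/3) = 1/12.
If it is in envelope 3 (prior 1/4): envelope 3 holds the prize so is unavailable; the presenter chooses uniformly among the 2 others, probability 1/2; weight (1/4)·(1/2) = 1/8.
If it is in envelope 4 (prior 1/4): the presenter opened envelope 4, so this case is ruled out; weight (1/4)·0 = 0.
The weights sum to 1/4.
So P(the cheque in envelope 3 | the presenter opened envelope 4) = (1/8) / (1/4) = 1/2.

1/2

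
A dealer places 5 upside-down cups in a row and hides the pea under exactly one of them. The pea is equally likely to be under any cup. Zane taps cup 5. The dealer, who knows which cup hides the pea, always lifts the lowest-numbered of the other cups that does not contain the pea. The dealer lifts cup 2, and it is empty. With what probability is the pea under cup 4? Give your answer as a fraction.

0

Apply Bayes' rule, conditioning on where the pea actually is.
If it is under cup 1 (prior 1/5): cup 2 is the lowest-numbered option available, probability 1; weight (1/5)·1 = 1/5.
If it is under cup 2 (prior 1/5): the dealer opened cup 2, so this case is ruled out; weight (1/5)·0 = 0.
If it is under any of cups 3, 4, and 5 (prior 1/5 each): the dealer would have opened cup 1 instead, probability 0; weight (1/5)·0 = 0 each.
The weights sum to 1/5.
So P(the pea under cup 4 | the dealer opened cup 2) = 0 / (1/5) = 0.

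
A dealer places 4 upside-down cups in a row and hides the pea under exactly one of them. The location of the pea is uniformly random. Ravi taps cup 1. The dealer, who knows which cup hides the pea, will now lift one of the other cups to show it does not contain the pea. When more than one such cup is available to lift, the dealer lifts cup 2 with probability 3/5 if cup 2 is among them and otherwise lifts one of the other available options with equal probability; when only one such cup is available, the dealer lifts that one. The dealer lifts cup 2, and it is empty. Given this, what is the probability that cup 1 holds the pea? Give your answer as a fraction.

Apply Bayes' rule, conditioning on where the pea actually is.
If it is under any of cups 1, 3, and 4 (prior 1/4 each): cup 2 is available, opened with probability 3/5; weight (1/4)·(3/5) = 3/20 each.
If it is under cup 2 (prior 1/4): the dealer opened cup 2, so this case is ruled out; weight (1/4)·0 = 0.
The weights sum to 9/20.
So P(the pea under cup 1 | the dealer opened cup 2) = (3/20) / (9/20) = 1/3.

1/3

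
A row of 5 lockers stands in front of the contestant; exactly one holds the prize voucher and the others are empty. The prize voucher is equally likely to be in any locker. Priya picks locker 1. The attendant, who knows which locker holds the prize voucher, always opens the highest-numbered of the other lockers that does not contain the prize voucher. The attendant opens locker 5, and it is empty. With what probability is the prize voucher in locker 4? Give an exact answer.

1/4

Condition on the true location of the prize voucher.
If it is in any of lockers 1, 2, 3, and 4 (prior 1/5 each): locker 5 is the highest-numbered option available, probability 1; weight (1/5)·1 = 1/5 each.
If it is in locker 5 (prior 1/5): the attendant opened locker 5, so this case is ruled out; weight (1/5)·0 = 0.
The weights sum to 4/5.
So P(the prize voucher in locker 4 | the attendant opened locker 5) = (1/5) / (4/5) = 1/4.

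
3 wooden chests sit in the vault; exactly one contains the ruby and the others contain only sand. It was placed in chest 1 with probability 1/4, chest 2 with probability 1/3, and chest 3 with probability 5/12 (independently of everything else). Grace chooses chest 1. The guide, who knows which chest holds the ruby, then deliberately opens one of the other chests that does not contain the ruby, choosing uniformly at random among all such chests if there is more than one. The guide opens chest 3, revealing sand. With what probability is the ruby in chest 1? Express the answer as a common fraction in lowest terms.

Apply Bayes' rule, conditioning on where the ruby actually is.
If it is in chest 1 (prior 1/4): the guide has 2 equally likely choices, so probability 1/2; weight (1/4)·(1/2) = 1/8.
If it is in chest 2 (prior 1/3): the guide has no choice, probability 1; weight (1/3)·1 = 1/3.
If it is in chest 3 (prior 5/12): the guide opened chest 3, so this case is ruled out; weight (5/12)·0 = 0.
The weights sum to 11/24.
So P(the ruby in chest 1 | the guide opened chest 3) = (1/8) / (11/24) = 3/11.

3/11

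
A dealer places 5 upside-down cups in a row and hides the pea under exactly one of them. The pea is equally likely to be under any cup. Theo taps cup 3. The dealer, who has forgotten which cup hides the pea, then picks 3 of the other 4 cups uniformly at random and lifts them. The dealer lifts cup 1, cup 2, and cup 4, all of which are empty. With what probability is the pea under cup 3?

1/2

Condition on the true location of the pea.
If it is under any of cups 1, 2, and 4 (prior 1/5 each): that cup was opened and seen not to hold the prize — ruled out; weight (1/5)·0 = 0 each.
If it is under either of cups 3 and 5 (prior 1/5 each): the dealer picks exactly this set with probability 1/4 regardless, and none is the prize; weight (1/5)·(1/4) = 1/20 each.
The weights sum to 1/10.
So P(the pea under cup 3 | the dealer opened cup 1, cup 2, and cup 4) = (1/20) / (1/10) = 1/2.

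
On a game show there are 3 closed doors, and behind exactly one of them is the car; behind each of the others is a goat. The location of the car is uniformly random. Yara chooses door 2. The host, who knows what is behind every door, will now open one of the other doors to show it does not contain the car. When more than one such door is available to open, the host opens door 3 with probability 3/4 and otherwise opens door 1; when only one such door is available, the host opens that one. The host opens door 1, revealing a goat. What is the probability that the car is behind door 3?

4/5

Apply Bayes' rule, conditioning on where the car actually is.
If it is behind door 1 (prior 1/3): the host opened door 1, so this case is ruled out; weight (1/3)·0 = 0.
If it is behind door 2 (prior 1/3): door 3 is available but not opened, probability 1/4; weight (1/3)·(1/4) = 1/12.
If it is behind door 3 (prior 1/3): only door 1 is available, probability 1; weight (1/3)·1 = 1/3.
The weights sum to 5/12.
So P(the car behind door 3 | the host opened door 1) = (1/3) / (5/12) = 4/5.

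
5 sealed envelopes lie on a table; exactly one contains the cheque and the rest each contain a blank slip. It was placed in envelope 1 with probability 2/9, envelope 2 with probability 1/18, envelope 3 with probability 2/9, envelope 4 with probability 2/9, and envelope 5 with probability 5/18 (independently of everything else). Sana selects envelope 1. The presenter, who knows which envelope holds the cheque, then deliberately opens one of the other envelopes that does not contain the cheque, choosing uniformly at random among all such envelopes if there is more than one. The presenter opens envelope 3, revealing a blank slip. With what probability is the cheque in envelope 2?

Condition on the true location of the cheque.
If it is in envelope 1 (prior 2/9): the presenter has 4 equally likely choices, so probability 1/4; weight (2/9)·(1/4) = 1/18.
If it is in envelope 2 (prior 1/18): the presenter has 3 equally likely choices, so probability 1/3; weight (1/18)·(1/3) = 1/54.
If it is in envelope 3 (prior 2/9): the presenter opened envelope 3, so this case is ruled out; weight (2/9)·0 = 0.
If it is in envelope 4 (prior 2/9): the presenter has 3 equally likely choices, so probability 1/3; weight (2/9)·(1/3) = 2/27.
If it is in envelope 5 (prior 5/18): the presenter has 3 equally likely choices, so probability 1/3; weight (5/18)·(1/3) = 5/54.
The weights sum to 13/54.
So P(the cheque in envelope 2 | the presenter opened envelope 3) = (1/54) / (13/54) = 1/13.

1/13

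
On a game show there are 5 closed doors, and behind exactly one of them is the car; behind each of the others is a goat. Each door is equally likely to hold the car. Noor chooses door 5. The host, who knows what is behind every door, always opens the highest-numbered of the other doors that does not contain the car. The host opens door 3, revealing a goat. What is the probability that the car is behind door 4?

1

Apply Bayes' rule, conditioning on where the car actually is.
If it is behind any of doors 1, 2, and 5 (prior 1/5 each): the host would have opened door 4 instead, probability 0; weight (1/5)·0 = 0 each.
If it is behind door 3 (prior 1/5): the host opened door 3, so this case is ruled out; weight (1/5)·0 = 0.
If it is behind door 4 (prior 1/5): door 3 is the highest-numbered option available, probability 1; weight (1/5)·1 = 1/5.
The weights sum to 1/5.
So P(the car behind door 4 | the host opened door 3) = (1/5) / (1/5) = 1.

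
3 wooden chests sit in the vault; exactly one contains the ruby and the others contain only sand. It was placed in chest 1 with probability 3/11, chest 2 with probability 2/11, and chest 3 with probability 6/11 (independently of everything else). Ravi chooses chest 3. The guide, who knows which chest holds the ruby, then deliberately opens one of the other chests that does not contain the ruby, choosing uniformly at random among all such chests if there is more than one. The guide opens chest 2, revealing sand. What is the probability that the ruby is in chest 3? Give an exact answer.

1/2

Apply Bayes' rule, conditioning on where the ruby actually is.
If it is in chest 1 (prior 3/11): the guide has no choice, probability 1; weight (3/11)·1 = 3/11.
If it is in chest 2 (prior 2/11): the guide opened chest 2, so this case is ruled out; weight (2/11)·0 = 0.
If it is in chest 3 (prior 6/11): the guide has 2 equally likely choices, so probability 1/2; weight (6/11)·(1/2) = 3/11.
The weights sum to 6/11.
So P(the ruby in chest 3 | the guide opened chest 2) = (3/11) / (6/11) = 1/2.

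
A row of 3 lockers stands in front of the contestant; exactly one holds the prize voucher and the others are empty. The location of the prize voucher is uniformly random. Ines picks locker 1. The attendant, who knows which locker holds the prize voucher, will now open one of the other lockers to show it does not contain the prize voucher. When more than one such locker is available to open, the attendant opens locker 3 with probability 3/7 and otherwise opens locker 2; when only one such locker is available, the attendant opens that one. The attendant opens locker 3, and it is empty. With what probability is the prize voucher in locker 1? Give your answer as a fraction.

3/10

Consider each possible location of the prize voucher in turn.
If it is in locker 1 (prior 1/3): locker 3 is available, opened with probability 3/7; weight (1/3)·(3/7) = 1/7.
If it is in locker 2 (prior 1/3): only locker 3 is available, probability 1; weight (1/3)·1 = 1/3.
If it is in locker 3 (prior 1/3): the attendant opened locker 3, so this case is ruled out; weight (1/3)·0 = 0.
The weights sum to 10/21.
So P(the prize voucher in locker 1 | the attendant opened locker 3) = (1/7) / (10/21) = 3/10.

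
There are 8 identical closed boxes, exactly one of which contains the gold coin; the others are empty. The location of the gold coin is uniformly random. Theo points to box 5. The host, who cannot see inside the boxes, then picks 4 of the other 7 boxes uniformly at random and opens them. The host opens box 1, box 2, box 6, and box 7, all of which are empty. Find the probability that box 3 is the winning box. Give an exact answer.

1/4

Because the host chose which boxes to open without knowing where the gold coin is, the choice is independent of the prize location. Learning that none of the 4 opened boxes holds the gold coin simply rules out those 4 locations and leaves the remaining 4 boxes still equally likely by symmetry.
So P(the gold coin in box 3) = 1/4.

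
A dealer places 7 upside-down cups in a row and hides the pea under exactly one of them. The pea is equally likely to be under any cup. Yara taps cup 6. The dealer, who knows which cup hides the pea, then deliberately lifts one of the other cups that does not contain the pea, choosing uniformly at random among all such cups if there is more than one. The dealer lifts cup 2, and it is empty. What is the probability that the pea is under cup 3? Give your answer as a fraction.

Consider each possible location of the pea in turn.
If it is under any of cups 1, 3, 4, 5, and 7 (prior 1/7 each): the dealer has 5 equally likely choices, so probability 1/5; weight (1/7)·(1/5) = 1/35 each.
If it is under cup 2 (prior 1/7): the dealer opened cup 2, so this case is ruled out; weight (1/7)·0 = 0.
If it is under cup 6 (prior 1/7): the dealer has 6 equally likely choices, so probability 1/6; weight (1/7)·(1/6) = 1/42.
The weights sum to 1/6.
So P(the pea under cup 3 | the dealer opened cup 2) = (1/35) / (1/6) = 6/35.

6/35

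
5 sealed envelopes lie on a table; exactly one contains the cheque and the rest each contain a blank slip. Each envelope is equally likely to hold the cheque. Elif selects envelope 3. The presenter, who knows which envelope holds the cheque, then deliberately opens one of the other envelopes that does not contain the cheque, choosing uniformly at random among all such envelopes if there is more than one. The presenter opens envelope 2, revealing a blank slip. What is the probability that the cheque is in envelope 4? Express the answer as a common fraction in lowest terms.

Consider each possible location of the cheque in turn.
If it is in any of envelopes 1, 4, and 5 (prior 1/5 each): the presenter has 3 equally likely choices, so probability 1/3; weight (1/5)·(1/3) = 1/15 each.
If it is in envelope 2 (prior 1/5): the presenter opened envelope 2, so this case is ruled out; weight (1/5)·0 = 0.
If it is in envelope 3 (prior 1/5): the presenter has 4 equally likely choices, so probability 1/4; weight (1/5)·(1/4) = 1/20.
The weights sum to 1/4.
So P(the cheque in envelope 4 | the presenter opened envelope 2) = (1/15) / (1/4) = 4/15.

4/15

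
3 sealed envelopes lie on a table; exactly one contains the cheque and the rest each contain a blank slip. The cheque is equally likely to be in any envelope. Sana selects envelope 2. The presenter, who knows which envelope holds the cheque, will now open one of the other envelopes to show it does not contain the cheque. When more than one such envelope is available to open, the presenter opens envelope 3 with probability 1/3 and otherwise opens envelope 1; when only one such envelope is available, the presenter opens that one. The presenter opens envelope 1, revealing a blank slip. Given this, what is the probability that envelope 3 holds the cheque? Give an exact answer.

3/5

Condition on the true location of the cheque.
If it is in envelope 1 (prior 1/3): the presenter opened envelope 1, so this case is ruled out; weight (1/3)·0 = 0.
If it is in envelope 2 (prior 1/3): envelope 3 is available but not opened, probability 2/3; weight (1/3)·(2/3) = 2/9.
If it is in envelope 3 (prior 1/3): only envelope 1 is available, probability 1; weight (1/3)·1 = 1/3.
The weights sum to 5/9.
So P(the cheque in envelope 3 | the presenter opened envelope 1) = (1/3) / (5/9) = 3/5.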